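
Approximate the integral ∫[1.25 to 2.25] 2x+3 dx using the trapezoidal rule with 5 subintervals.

f(x) = 2x+3
a = 1.25, b = 2.25, n = 5
h = (b - a)/n = 0.200000

Trapezoidal rule: (h/2)[f(x₀) + 2f(x₁) + 2f(x₂) + ... + f(xₙ)]

x_0 = 1.2500, f(x_0) = 5.500000, coefficient = 1
x_1 = 1.4500, f(x_1) = 5.900000, coefficient = 2
x_2 = 1.6500, f(x_2) = 6.300000, coefficient = 2
x_3 = 1.8500, f(x_3) = 6.700000, coefficient = 2
x_4 = 2.0500, f(x_4) = 7.100000, coefficient = 2
x_5 = 2.2500, f(x_5) = 7.500000, coefficient = 1

I ≈ (0.200000/2) × 65.000000 = 6.500000
Exact value: 6.500000
Error: 0.000000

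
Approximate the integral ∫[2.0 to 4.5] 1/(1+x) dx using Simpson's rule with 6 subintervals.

f(x) = 1/(1+x)
a = 2.0, b = 4.5, n = 6
h = (b - a)/n = 0.416667

Simpson's rule: (h/3)[f(x₀) + 4f(x₁) + 2f(x₂) + ... + f(xₙ)]

x_0 = 2.0000, f(x_0) = 0.333333, coefficient = 1
x_1 = 2.4167, f(x_1) = 0.292683, coefficient = 4
x_2 = 2.8333, f(x_2) = 0.260870, coefficient = 2
x_3 = 3.2500, f(x_3) = 0.235294, coefficient = 4
x_4 = 3.6667, f(x_4) = 0.214286, coefficient = 2
x_5 = 4.0833, f(x_5) = 0.196721, coefficient = 4
x_6 = 4.5000, f(x_6) = 0.181818, coefficient = 1

I ≈ (0.416667/3) × 4.364255 = 0.606147
Exact value: 0.606136
Error: 0.000011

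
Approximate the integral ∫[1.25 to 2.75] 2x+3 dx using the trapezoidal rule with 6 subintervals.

f(x) = 2x+3
a = 1.25, b = 2.75, n = 6
h = (b - a)/n = 0.250000

Trapezoidal rule: (h/2)[f(x₀) + 2f(x₁) + 2f(x₂) + ... + f(xₙ)]

x_0 = 1.2500, f(x_0) = 5.500000, coefficient = 1
x_1 = 1.5000, f(x_1) = 6.000000, coefficient = 2
x_2 = 1.7500, f(x_2) = 6.500000, coefficient = 2
x_3 = 2.0000, f(x_3) = 7.000000, coefficient = 2
x_4 = 2.2500, f(x_4) = 7.500000, coefficient = 2
x_5 = 2.5000, f(x_5) = 8.000000, coefficient = 2
x_6 = 2.7500, f(x_6) = 8.500000, coefficient = 1

I ≈ (0.250000/2) × 84.000000 = 10.500000
Exact value: 10.500000
Error: 0.000000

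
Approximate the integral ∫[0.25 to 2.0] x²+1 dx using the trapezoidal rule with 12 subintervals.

f(x) = x²+1
a = 0.25, b = 2.0, n = 12
h = (b - a)/n = 0.145833

Trapezoidal rule: (h/2)[f(x₀) + 2f(x₁) + 2f(x₂) + ... + f(xₙ)]

x_0 = 0.2500, f(x_0) = 1.062500, coefficient = 1
x_1 = 0.3958, f(x_1) = 1.156684, coefficient = 2
x_2 = 0.5417, f(x_2) = 1.293403, coefficient = 2
x_3 = 0.6875, f(x_3) = 1.472656, coefficient = 2
x_4 = 0.8333, f(x_4) = 1.694444, coefficient = 2
x_5 = 0.9792, f(x_5) = 1.958767, coefficient = 2
x_6 = 1.1250, f(x_6) = 2.265625, coefficient = 2
x_7 = 1.2708, f(x_7) = 2.615017, coefficient = 2
x_8 = 1.4167, f(x_8) = 3.006944, coefficient = 2
x_9 = 1.5625, f(x_9) = 3.441406, coefficient = 2
x_10 = 1.7083, f(x_10) = 3.918403, coefficient = 2
x_11 = 1.8542, f(x_11) = 4.437934, coefficient = 2
x_12 = 2.0000, f(x_12) = 5.000000, coefficient = 1

I ≈ (0.145833/2) × 60.585069 = 4.417661
Exact value: 4.411458
Error: 0.006203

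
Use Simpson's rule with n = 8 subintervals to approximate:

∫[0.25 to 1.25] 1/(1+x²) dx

f(x) = 1/(1+x²)
a = 0.25, b = 1.25, n = 8
h = (b - a)/n = 0.125000

Simpson's rule: (h/3)[f(x₀) + 4f(x₁) + 2f(x₂) + ... + f(xₙ)]

x_0 = 0.2500, f(x_0) = 0.941176, coefficient = 1
x_1 = 0.3750, f(x_1) = 0.876712, coefficient = 4
x_2 = 0.5000, f(x_2) = 0.800000, coefficient = 2
x_3 = 0.6250, f(x_3) = 0.719101, coefficient = 4
x_4 = 0.7500, f(x_4) = 0.640000, coefficient = 2
x_5 = 0.8750, f(x_5) = 0.566372, coefficient = 4
x_6 = 1.0000, f(x_6) = 0.500000, coefficient = 2
x_7 = 1.1250, f(x_7) = 0.441379, coefficient = 4
x_8 = 1.2500, f(x_8) = 0.390244, coefficient = 1

I ≈ (0.125000/3) × 15.625678 = 0.651070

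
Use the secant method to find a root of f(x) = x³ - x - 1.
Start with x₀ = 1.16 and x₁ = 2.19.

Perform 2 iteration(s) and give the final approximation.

f(x) = x³ - x - 1
x₀ = 1.16, x₁ = 2.19

Secant formula: x_{n+1} = x_n - f(x_n)(x_n - x_{n-1})/(f(x_n) - f(x_{n-1}))

Iteration 1:
  f(1.160000) = -0.599104
  f(2.190000) = 7.313459
  x_2 = 2.190000 - 7.313459×(2.190000 - 1.160000)/(7.313459 - (-0.599104))
       = 1.237987
Iteration 2:
  f(2.190000) = 7.313459
  f(1.237987) = -0.340633
  x_3 = 1.237987 - (-0.340633)×(1.237987 - 2.190000)/(-0.340633 - 7.313459)
       = 1.280355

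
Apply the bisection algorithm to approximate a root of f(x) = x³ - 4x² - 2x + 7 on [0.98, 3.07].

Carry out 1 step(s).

f(x) = x³ - 4x² - 2x + 7
Initial interval: [0.98, 3.07]

Iteration 1:
  c_1 = (0.980000 + 3.070000)/2 = 2.025000
  f(c_1) = f(2.025000) = -5.148734
  f(a) × f(c) < 0, new interval: [0.980000, 2.025000]

After 1 iteration(s), the approximation is c_1 = 2.025000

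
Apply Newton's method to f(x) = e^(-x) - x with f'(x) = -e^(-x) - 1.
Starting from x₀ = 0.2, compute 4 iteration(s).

f(x) = e^(-x) - x
f'(x) = -e^(-x) - 1
x₀ = 0.2

Newton-Raphson formula: x_{n+1} = x_n - f(x_n)/f'(x_n)

Iteration 1:
  f(0.200000) = 0.618731
  f'(0.200000) = -1.818731
  x_1 = 0.200000 - 0.618731/(-1.818731) = 0.540199
Iteration 2:
  f(0.540199) = 0.042433
  f'(0.540199) = -1.582632
  x_2 = 0.540199 - 0.042433/(-1.582632) = 0.567011
Iteration 3:
  f(0.567011) = 0.000208
  f'(0.567011) = -1.567218
  x_3 = 0.567011 - 0.000208/(-1.567218) = 0.567143
Iteration 4:
  f(0.567143) = 0.000000
  f'(0.567143) = -1.567143
  x_4 = 0.567143 - 0.000000/(-1.567143) = 0.567143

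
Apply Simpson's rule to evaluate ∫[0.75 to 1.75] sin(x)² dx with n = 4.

f(x) = sin(x)²
a = 0.75, b = 1.75, n = 4
h = (b - a)/n = 0.250000

Simpson's rule: (h/3)[f(x₀) + 4f(x₁) + 2f(x₂) + ... + f(xₙ)]

x_0 = 0.7500, f(x_0) = 0.464631, coefficient = 1
x_1 = 1.0000, f(x_1) = 0.708073, coefficient = 4
x_2 = 1.2500, f(x_2) = 0.900572, coefficient = 2
x_3 = 1.5000, f(x_3) = 0.994996, coefficient = 4
x_4 = 1.7500, f(x_4) = 0.968228, coefficient = 1

I ≈ (0.250000/3) × 10.046282 = 0.837190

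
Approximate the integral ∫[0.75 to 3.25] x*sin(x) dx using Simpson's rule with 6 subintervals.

f(x) = x*sin(x)
a = 0.75, b = 3.25, n = 6
h = (b - a)/n = 0.416667

Simpson's rule: (h/3)[f(x₀) + 4f(x₁) + 2f(x₂) + ... + f(xₙ)]

x_0 = 0.7500, f(x_0) = 0.511229, coefficient = 1
x_1 = 1.1667, f(x_1) = 1.072686, coefficient = 4
x_2 = 1.5833, f(x_2) = 1.583209, coefficient = 2
x_3 = 2.0000, f(x_3) = 1.818595, coefficient = 4
x_4 = 2.4167, f(x_4) = 1.602443, coefficient = 2
x_5 = 2.8333, f(x_5) = 0.859635, coefficient = 4
x_6 = 3.2500, f(x_6) = -0.351634, coefficient = 1

I ≈ (0.416667/3) × 21.534561 = 2.990911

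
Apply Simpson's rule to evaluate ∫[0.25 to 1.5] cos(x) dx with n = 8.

f(x) = cos(x)
a = 0.25, b = 1.5, n = 8
h = (b - a)/n = 0.156250

Simpson's rule: (h/3)[f(x₀) + 4f(x₁) + 2f(x₂) + ... + f(xₙ)]

x_0 = 0.2500, f(x_0) = 0.968912, coefficient = 1
x_1 = 0.4062, f(x_1) = 0.918609, coefficient = 4
x_2 = 0.5625, f(x_2) = 0.845924, coefficient = 2
x_3 = 0.7188, f(x_3) = 0.752629, coefficient = 4
x_4 = 0.8750, f(x_4) = 0.640997, coefficient = 2
x_5 = 1.0312, f(x_5) = 0.513747, coefficient = 4
x_6 = 1.1875, f(x_6) = 0.373980, coefficient = 2
x_7 = 1.3438, f(x_7) = 0.225101, coefficient = 4
x_8 = 1.5000, f(x_8) = 0.070737, coefficient = 1

I ≈ (0.156250/3) × 14.401796 = 0.750094
Exact value: 0.750091
Error: 0.000002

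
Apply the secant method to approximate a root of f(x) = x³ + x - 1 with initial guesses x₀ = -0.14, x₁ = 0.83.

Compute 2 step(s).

f(x) = x³ + x - 1
x₀ = -0.14, x₁ = 0.83

Secant formula: x_{n+1} = x_n - f(x_n)(x_n - x_{n-1})/(f(x_n) - f(x_{n-1}))

Iteration 1:
  f(-0.140000) = -1.142744
  f(0.830000) = 0.401787
  x_2 = 0.830000 - 0.401787×(0.830000 - (-0.140000))/(0.401787 - (-1.142744))
       = 0.577669
Iteration 2:
  f(0.830000) = 0.401787
  f(0.577669) = -0.229562
  x_3 = 0.577669 - (-0.229562)×(0.577669 - 0.830000)/(-0.229562 - 0.401787)
       = 0.669418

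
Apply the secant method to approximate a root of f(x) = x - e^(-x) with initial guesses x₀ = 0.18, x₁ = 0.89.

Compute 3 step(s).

f(x) = x - e^(-x)
x₀ = 0.18, x₁ = 0.89

Secant formula: x_{n+1} = x_n - f(x_n)(x_n - x_{n-1})/(f(x_n) - f(x_{n-1}))

Iteration 1:
  f(0.180000) = -0.655270
  f(0.890000) = 0.479344
  x_2 = 0.890000 - 0.479344×(0.890000 - 0.180000)/(0.479344 - (-0.655270))
       = 0.590044
Iteration 2:
  f(0.890000) = 0.479344
  f(0.590044) = 0.035741
  x_3 = 0.590044 - 0.035741×(0.590044 - 0.890000)/(0.035741 - 0.479344)
       = 0.565877
Iteration 3:
  f(0.590044) = 0.035741
  f(0.565877) = -0.001986
  x_4 = 0.565877 - (-0.001986)×(0.565877 - 0.590044)/(-0.001986 - 0.035741)
       = 0.567149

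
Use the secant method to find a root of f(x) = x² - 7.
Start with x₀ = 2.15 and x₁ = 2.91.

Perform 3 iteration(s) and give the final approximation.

f(x) = x² - 7
x₀ = 2.15, x₁ = 2.91

Secant formula: x_{n+1} = x_n - f(x_n)(x_n - x_{n-1})/(f(x_n) - f(x_{n-1}))

Iteration 1:
  f(2.150000) = -2.377500
  f(2.910000) = 1.468100
  x_2 = 2.910000 - 1.468100×(2.910000 - 2.150000)/(1.468100 - (-2.377500))
       = 2.619862
Iteration 2:
  f(2.910000) = 1.468100
  f(2.619862) = -0.136325
  x_3 = 2.619862 - (-0.136325)×(2.619862 - 2.910000)/(-0.136325 - 1.468100)
       = 2.644514
Iteration 3:
  f(2.619862) = -0.136325
  f(2.644514) = -0.006545
  x_4 = 2.644514 - (-0.006545)×(2.644514 - 2.619862)/(-0.006545 - (-0.136325))
       = 2.645757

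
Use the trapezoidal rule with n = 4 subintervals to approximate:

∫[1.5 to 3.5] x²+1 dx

f(x) = x²+1
a = 1.5, b = 3.5, n = 4
h = (b - a)/n = 0.500000

Trapezoidal rule: (h/2)[f(x₀) + 2f(x₁) + 2f(x₂) + ... + f(xₙ)]

x_0 = 1.5000, f(x_0) = 3.250000, coefficient = 1
x_1 = 2.0000, f(x_1) = 5.000000, coefficient = 2
x_2 = 2.5000, f(x_2) = 7.250000, coefficient = 2
x_3 = 3.0000, f(x_3) = 10.000000, coefficient = 2
x_4 = 3.5000, f(x_4) = 13.250000, coefficient = 1

I ≈ (0.500000/2) × 61.000000 = 15.250000
Exact value: 15.166667
Error: 0.083333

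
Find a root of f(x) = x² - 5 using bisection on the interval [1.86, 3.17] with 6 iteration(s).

f(x) = x² - 5
Initial interval: [1.86, 3.17]

Iteration 1:
  c_1 = (1.860000 + 3.170000)/2 = 2.515000
  f(c_1) = f(2.515000) = 1.325225
  f(a) × f(c) < 0, new interval: [1.860000, 2.515000]
Iteration 2:
  c_2 = (1.860000 + 2.515000)/2 = 2.187500
  f(c_2) = f(2.187500) = -0.214844
  f(a) × f(c) ≥ 0, new interval: [2.187500, 2.515000]
Iteration 3:
  c_3 = (2.187500 + 2.515000)/2 = 2.351250
  f(c_3) = f(2.351250) = 0.528377
  f(a) × f(c) < 0, new interval: [2.187500, 2.351250]
Iteration 4:
  c_4 = (2.187500 + 2.351250)/2 = 2.269375
  f(c_4) = f(2.269375) = 0.150063
  f(a) × f(c) < 0, new interval: [2.187500, 2.269375]
Iteration 5:
  c_5 = (2.187500 + 2.269375)/2 = 2.228438
  f(c_5) = f(2.228438) = -0.034066
  f(a) × f(c) ≥ 0, new interval: [2.228438, 2.269375]
Iteration 6:
  c_6 = (2.228438 + 2.269375)/2 = 2.248906
  f(c_6) = f(2.248906) = 0.057579
  f(a) × f(c) < 0, new interval: [2.228438, 2.248906]

After 6 iteration(s), the approximation is c_6 = 2.248906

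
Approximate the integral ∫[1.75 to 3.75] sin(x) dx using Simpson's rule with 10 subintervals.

f(x) = sin(x)
a = 1.75, b = 3.75, n = 10
h = (b - a)/n = 0.200000

Simpson's rule: (h/3)[f(x₀) + 4f(x₁) + 2f(x₂) + ... + f(xₙ)]

x_0 = 1.7500, f(x_0) = 0.983986, coefficient = 1
x_1 = 1.9500, f(x_1) = 0.928960, coefficient = 4
x_2 = 2.1500, f(x_2) = 0.836899, coefficient = 2
x_3 = 2.3500, f(x_3) = 0.711473, coefficient = 4
x_4 = 2.5500, f(x_4) = 0.557684, coefficient = 2
x_5 = 2.7500, f(x_5) = 0.381661, coefficient = 4
x_6 = 2.9500, f(x_6) = 0.190423, coefficient = 2
x_7 = 3.1500, f(x_7) = -0.008407, coefficient = 4
x_8 = 3.3500, f(x_8) = -0.206902, coefficient = 2
x_9 = 3.5500, f(x_9) = -0.397148, coefficient = 4
x_10 = 3.7500, f(x_10) = -0.571561, coefficient = 1

I ≈ (0.200000/3) × 9.634786 = 0.642319
Exact value: 0.642313
Error: 0.000006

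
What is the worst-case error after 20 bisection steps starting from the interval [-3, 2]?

Bisection error bound: |error| ≤ (b-a)/2^n
|error| ≤ (2 - (-3))/2^20 = 5/2^20
|error| ≤ 0.0000047684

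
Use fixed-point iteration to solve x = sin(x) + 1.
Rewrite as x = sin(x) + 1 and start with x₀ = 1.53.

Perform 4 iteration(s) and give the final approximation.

Equation: x = sin(x) + 1
Fixed-point form: x = sin(x) + 1
x₀ = 1.53

x_1 = g(1.530000) = 1.999168
x_2 = g(1.999168) = 1.909643
x_3 = g(1.909643) = 1.943139
x_4 = g(1.943139) = 1.931478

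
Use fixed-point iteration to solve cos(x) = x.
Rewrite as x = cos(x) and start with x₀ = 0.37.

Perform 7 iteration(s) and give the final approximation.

Equation: cos(x) = x
Fixed-point form: x = cos(x)
x₀ = 0.37

x_1 = g(0.370000) = 0.932327
x_2 = g(0.932327) = 0.595967
x_3 = g(0.595967) = 0.827606
x_4 = g(0.827606) = 0.676640
x_5 = g(0.676640) = 0.779681
x_6 = g(0.779681) = 0.711138
x_7 = g(0.711138) = 0.757620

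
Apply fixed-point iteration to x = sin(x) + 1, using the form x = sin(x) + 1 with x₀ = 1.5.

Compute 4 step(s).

Equation: x = sin(x) + 1
Fixed-point form: x = sin(x) + 1
x₀ = 1.5

x_1 = g(1.500000) = 1.997495
x_2 = g(1.997495) = 1.910337
x_3 = g(1.910337) = 1.942908
x_4 = g(1.942908) = 1.931562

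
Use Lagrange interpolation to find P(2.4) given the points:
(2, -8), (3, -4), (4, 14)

Lagrange interpolation formula:
P(x) = Σ yᵢ × Lᵢ(x)
where Lᵢ(x) = Π_{j≠i} (x - xⱼ)/(xᵢ - xⱼ)

L_0(2.4) = (2.4 - 3)/(2 - 3) × (2.4 - 4)/(2 - 4) = 0.480000
L_1(2.4) = (2.4 - 2)/(3 - 2) × (2.4 - 4)/(3 - 4) = 0.640000
L_2(2.4) = (2.4 - 2)/(4 - 2) × (2.4 - 3)/(4 - 3) = -0.120000

P(2.4) = (-8)×L_0(2.4) + (-4)×L_1(2.4) + 14×L_2(2.4)
P(2.4) = -8.080000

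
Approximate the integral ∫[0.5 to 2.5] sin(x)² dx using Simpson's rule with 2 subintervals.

f(x) = sin(x)²
a = 0.5, b = 2.5, n = 2
h = (b - a)/n = 1.000000

Simpson's rule: (h/3)[f(x₀) + 4f(x₁) + 2f(x₂) + ... + f(xₙ)]

x_0 = 0.5000, f(x_0) = 0.229849, coefficient = 1
x_1 = 1.5000, f(x_1) = 0.994996, coefficient = 4
x_2 = 2.5000, f(x_2) = 0.358169, coefficient = 1

I ≈ (1.000000/3) × 4.568003 = 1.522668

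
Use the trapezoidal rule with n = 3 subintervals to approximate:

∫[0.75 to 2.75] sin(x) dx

f(x) = sin(x)
a = 0.75, b = 2.75, n = 3
h = (b - a)/n = 0.666667

Trapezoidal rule: (h/2)[f(x₀) + 2f(x₁) + 2f(x₂) + ... + f(xₙ)]

x_0 = 0.7500, f(x_0) = 0.681639, coefficient = 1
x_1 = 1.4167, f(x_1) = 0.988146, coefficient = 2
x_2 = 2.0833, f(x_2) = 0.871503, coefficient = 2
x_3 = 2.7500, f(x_3) = 0.381661, coefficient = 1

I ≈ (0.666667/2) × 4.782597 = 1.594199
Exact value: 1.655991
Error: 0.061792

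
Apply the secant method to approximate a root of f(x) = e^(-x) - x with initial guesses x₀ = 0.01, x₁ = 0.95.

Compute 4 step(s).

f(x) = e^(-x) - x
x₀ = 0.01, x₁ = 0.95

Secant formula: x_{n+1} = x_n - f(x_n)(x_n - x_{n-1})/(f(x_n) - f(x_{n-1}))

Iteration 1:
  f(0.010000) = 0.980050
  f(0.950000) = -0.563259
  x_2 = 0.950000 - (-0.563259)×(0.950000 - 0.010000)/(-0.563259 - 0.980050)
       = 0.606930
Iteration 2:
  f(0.950000) = -0.563259
  f(0.606930) = -0.061908
  x_3 = 0.606930 - (-0.061908)×(0.606930 - 0.950000)/(-0.061908 - (-0.563259))
       = 0.564567
Iteration 3:
  f(0.606930) = -0.061908
  f(0.564567) = 0.004040
  x_4 = 0.564567 - 0.004040×(0.564567 - 0.606930)/(0.004040 - (-0.061908))
       = 0.567162
Iteration 4:
  f(0.564567) = 0.004040
  f(0.567162) = -0.000029
  x_5 = 0.567162 - (-0.000029)×(0.567162 - 0.564567)/(-0.000029 - 0.004040)
       = 0.567143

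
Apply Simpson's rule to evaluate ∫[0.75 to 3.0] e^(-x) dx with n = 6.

f(x) = e^(-x)
a = 0.75, b = 3.0, n = 6
h = (b - a)/n = 0.375000

Simpson's rule: (h/3)[f(x₀) + 4f(x₁) + 2f(x₂) + ... + f(xₙ)]

x_0 = 0.7500, f(x_0) = 0.472367, coefficient = 1
x_1 = 1.1250, f(x_1) = 0.324652, coefficient = 4
x_2 = 1.5000, f(x_2) = 0.223130, coefficient = 2
x_3 = 1.8750, f(x_3) = 0.153355, coefficient = 4
x_4 = 2.2500, f(x_4) = 0.105399, coefficient = 2
x_5 = 2.6250, f(x_5) = 0.072440, coefficient = 4
x_6 = 3.0000, f(x_6) = 0.049787, coefficient = 1

I ≈ (0.375000/3) × 3.381001 = 0.422625
Exact value: 0.422579
Error: 0.000046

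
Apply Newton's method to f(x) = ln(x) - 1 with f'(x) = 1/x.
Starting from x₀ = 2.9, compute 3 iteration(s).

f(x) = ln(x) - 1
f'(x) = 1/x
x₀ = 2.9

Newton-Raphson formula: x_{n+1} = x_n - f(x_n)/f'(x_n)

Iteration 1:
  f(2.900000) = 0.064711
  f'(2.900000) = 0.344828
  x_1 = 2.900000 - 0.064711/0.344828 = 2.712339
Iteration 2:
  f(2.712339) = -0.002189
  f'(2.712339) = 0.368685
  x_2 = 2.712339 - (-0.002189)/0.368685 = 2.718275
Iteration 3:
  f(2.718275) = -0.000002
  f'(2.718275) = 0.367880
  x_3 = 2.718275 - (-0.000002)/0.367880 = 2.718282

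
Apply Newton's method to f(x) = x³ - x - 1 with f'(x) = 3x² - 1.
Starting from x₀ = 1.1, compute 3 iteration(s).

f(x) = x³ - x - 1
f'(x) = 3x² - 1
x₀ = 1.1

Newton-Raphson formula: x_{n+1} = x_n - f(x_n)/f'(x_n)

Iteration 1:
  f(1.100000) = -0.769000
  f'(1.100000) = 2.630000
  x_1 = 1.100000 - (-0.769000)/2.630000 = 1.392395
Iteration 2:
  f(1.392395) = 0.307132
  f'(1.392395) = 4.816295
  x_2 = 1.392395 - 0.307132/4.816295 = 1.328626
Iteration 3:
  f(1.328626) = 0.016727
  f'(1.328626) = 4.295742
  x_3 = 1.328626 - 0.016727/4.295742 = 1.324732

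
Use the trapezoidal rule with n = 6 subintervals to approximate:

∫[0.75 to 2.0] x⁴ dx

f(x) = x⁴
a = 0.75, b = 2.0, n = 6
h = (b - a)/n = 0.208333

Trapezoidal rule: (h/2)[f(x₀) + 2f(x₁) + 2f(x₂) + ... + f(xₙ)]

x_0 = 0.7500, f(x_0) = 0.316406, coefficient = 1
x_1 = 0.9583, f(x_1) = 0.843464, coefficient = 2
x_2 = 1.1667, f(x_2) = 1.852623, coefficient = 2
x_3 = 1.3750, f(x_3) = 3.574463, coefficient = 2
x_4 = 1.5833, f(x_4) = 6.284770, coefficient = 2
x_5 = 1.7917, f(x_5) = 10.304546, coefficient = 2
x_6 = 2.0000, f(x_6) = 16.000000, coefficient = 1

I ≈ (0.208333/2) × 62.036139 = 6.462098
Exact value: 6.352539
Error: 0.109559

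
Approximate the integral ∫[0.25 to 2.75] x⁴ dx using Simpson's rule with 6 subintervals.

f(x) = x⁴
a = 0.25, b = 2.75, n = 6
h = (b - a)/n = 0.416667

Simpson's rule: (h/3)[f(x₀) + 4f(x₁) + 2f(x₂) + ... + f(xₙ)]

x_0 = 0.2500, f(x_0) = 0.003906, coefficient = 1
x_1 = 0.6667, f(x_1) = 0.197531, coefficient = 4
x_2 = 1.0833, f(x_2) = 1.377363, coefficient = 2
x_3 = 1.5000, f(x_3) = 5.062500, coefficient = 4
x_4 = 1.9167, f(x_4) = 13.495419, coefficient = 2
x_5 = 2.3333, f(x_5) = 29.641975, coefficient = 4
x_6 = 2.7500, f(x_6) = 57.191406, coefficient = 1

I ≈ (0.416667/3) × 226.548900 = 31.465125
Exact value: 31.455078
Error: 0.010047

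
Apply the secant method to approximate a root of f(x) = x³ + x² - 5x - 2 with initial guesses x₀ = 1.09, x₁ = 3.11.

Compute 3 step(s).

f(x) = x³ + x² - 5x - 2
x₀ = 1.09, x₁ = 3.11

Secant formula: x_{n+1} = x_n - f(x_n)(x_n - x_{n-1})/(f(x_n) - f(x_{n-1}))

Iteration 1:
  f(1.090000) = -4.966871
  f(3.110000) = 22.202331
  x_2 = 3.110000 - 22.202331×(3.110000 - 1.090000)/(22.202331 - (-4.966871))
       = 1.459281
Iteration 2:
  f(3.110000) = 22.202331
  f(1.459281) = -4.059362
  x_3 = 1.459281 - (-4.059362)×(1.459281 - 3.110000)/(-4.059362 - 22.202331)
       = 1.714439
Iteration 3:
  f(1.459281) = -4.059362
  f(1.714439) = -2.593644
  x_4 = 1.714439 - (-2.593644)×(1.714439 - 1.459281)/(-2.593644 - (-4.059362))
       = 2.165949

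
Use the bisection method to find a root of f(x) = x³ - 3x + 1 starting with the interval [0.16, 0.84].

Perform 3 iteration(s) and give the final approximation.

f(x) = x³ - 3x + 1
Initial interval: [0.16, 0.84]

Iteration 1:
  c_1 = (0.160000 + 0.840000)/2 = 0.500000
  f(c_1) = f(0.500000) = -0.375000
  f(a) × f(c) < 0, new interval: [0.160000, 0.500000]
Iteration 2:
  c_2 = (0.160000 + 0.500000)/2 = 0.330000
  f(c_2) = f(0.330000) = 0.045937
  f(a) × f(c) ≥ 0, new interval: [0.330000, 0.500000]
Iteration 3:
  c_3 = (0.330000 + 0.500000)/2 = 0.415000
  f(c_3) = f(0.415000) = -0.173527
  f(a) × f(c) < 0, new interval: [0.330000, 0.415000]

After 3 iteration(s), the approximation is c_3 = 0.415000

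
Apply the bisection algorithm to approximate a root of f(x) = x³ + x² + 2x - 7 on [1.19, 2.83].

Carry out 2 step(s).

f(x) = x³ + x² + 2x - 7
Initial interval: [1.19, 2.83]

Iteration 1:
  c_1 = (1.190000 + 2.830000)/2 = 2.010000
  f(c_1) = f(2.010000) = 9.180701
  f(a) × f(c) < 0, new interval: [1.190000, 2.010000]
Iteration 2:
  c_2 = (1.190000 + 2.010000)/2 = 1.600000
  f(c_2) = f(1.600000) = 2.856000
  f(a) × f(c) < 0, new interval: [1.190000, 1.600000]

After 2 iteration(s), the approximation is c_2 = 1.600000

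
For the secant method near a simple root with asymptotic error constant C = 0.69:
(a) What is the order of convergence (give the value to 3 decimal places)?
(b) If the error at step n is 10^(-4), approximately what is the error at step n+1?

(a) Secant method has superlinear convergence with order φ = (1+√5)/2 ≈ 1.618.
    This means |e_{n+1}| ≈ C|e_n|^1.618.

(b) With |e_n| = 10^(-4) and C = 0.69:
    |e_{n+1}| ≈ 0.69 × (10^(-4))^1.618 = 0.69 × 10^(-6.47)

(a) ≈ 1.618 (golden ratio); (b) |e_{n+1}| ≈ 2.327e-07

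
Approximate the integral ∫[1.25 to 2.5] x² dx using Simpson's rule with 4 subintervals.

f(x) = x²
a = 1.25, b = 2.5, n = 4
h = (b - a)/n = 0.312500

Simpson's rule: (h/3)[f(x₀) + 4f(x₁) + 2f(x₂) + ... + f(xₙ)]

x_0 = 1.2500, f(x_0) = 1.562500, coefficient = 1
x_1 = 1.5625, f(x_1) = 2.441406, coefficient = 4
x_2 = 1.8750, f(x_2) = 3.515625, coefficient = 2
x_3 = 2.1875, f(x_3) = 4.785156, coefficient = 4
x_4 = 2.5000, f(x_4) = 6.250000, coefficient = 1

I ≈ (0.312500/3) × 43.750000 = 4.557292
Exact value: 4.557292
Error: 0.000000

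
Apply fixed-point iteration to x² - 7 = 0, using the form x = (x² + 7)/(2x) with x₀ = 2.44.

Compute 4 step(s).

Equation: x² - 7 = 0
Fixed-point form: x = (x² + 7)/(2x)
x₀ = 2.44

x_1 = g(2.440000) = 2.654426
x_2 = g(2.654426) = 2.645765
x_3 = g(2.645765) = 2.645751
x_4 = g(2.645751) = 2.645751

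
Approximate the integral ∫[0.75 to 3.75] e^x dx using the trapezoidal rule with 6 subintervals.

f(x) = e^x
a = 0.75, b = 3.75, n = 6
h = (b - a)/n = 0.500000

Trapezoidal rule: (h/2)[f(x₀) + 2f(x₁) + 2f(x₂) + ... + f(xₙ)]

x_0 = 0.7500, f(x_0) = 2.117000, coefficient = 1
x_1 = 1.2500, f(x_1) = 3.490343, coefficient = 2
x_2 = 1.7500, f(x_2) = 5.754603, coefficient = 2
x_3 = 2.2500, f(x_3) = 9.487736, coefficient = 2
x_4 = 2.7500, f(x_4) = 15.642632, coefficient = 2
x_5 = 3.2500, f(x_5) = 25.790340, coefficient = 2
x_6 = 3.7500, f(x_6) = 42.521082, coefficient = 1

I ≈ (0.500000/2) × 164.969389 = 41.242347
Exact value: 40.404082
Error: 0.838265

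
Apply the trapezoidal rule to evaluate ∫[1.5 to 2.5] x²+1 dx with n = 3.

f(x) = x²+1
a = 1.5, b = 2.5, n = 3
h = (b - a)/n = 0.333333

Trapezoidal rule: (h/2)[f(x₀) + 2f(x₁) + 2f(x₂) + ... + f(xₙ)]

x_0 = 1.5000, f(x_0) = 3.250000, coefficient = 1
x_1 = 1.8333, f(x_1) = 4.361111, coefficient = 2
x_2 = 2.1667, f(x_2) = 5.694444, coefficient = 2
x_3 = 2.5000, f(x_3) = 7.250000, coefficient = 1

I ≈ (0.333333/2) × 30.611111 = 5.101852
Exact value: 5.083333
Error: 0.018519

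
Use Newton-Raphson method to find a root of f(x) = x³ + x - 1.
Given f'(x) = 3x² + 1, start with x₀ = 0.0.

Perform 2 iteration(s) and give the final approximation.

f(x) = x³ + x - 1
f'(x) = 3x² + 1
x₀ = 0.0

Newton-Raphson formula: x_{n+1} = x_n - f(x_n)/f'(x_n)

Iteration 1:
  f(0.000000) = -1.000000
  f'(0.000000) = 1.000000
  x_1 = 0.000000 - (-1.000000)/1.000000 = 1.000000
Iteration 2:
  f(1.000000) = 1.000000
  f'(1.000000) = 4.000000
  x_2 = 1.000000 - 1.000000/4.000000 = 0.750000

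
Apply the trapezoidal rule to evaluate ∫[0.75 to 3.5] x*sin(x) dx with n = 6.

f(x) = x*sin(x)
a = 0.75, b = 3.5, n = 6
h = (b - a)/n = 0.458333

Trapezoidal rule: (h/2)[f(x₀) + 2f(x₁) + 2f(x₂) + ... + f(xₙ)]

x_0 = 0.7500, f(x_0) = 0.511229, coefficient = 1
x_1 = 1.2083, f(x_1) = 1.129823, coefficient = 2
x_2 = 1.6667, f(x_2) = 1.659013, coefficient = 2
x_3 = 2.1250, f(x_3) = 1.806930, coefficient = 2
x_4 = 2.5833, f(x_4) = 1.368419, coefficient = 2
x_5 = 3.0417, f(x_5) = 0.303436, coefficient = 2
x_6 = 3.5000, f(x_6) = -1.227741, coefficient = 1

I ≈ (0.458333/2) × 11.818730 = 2.708459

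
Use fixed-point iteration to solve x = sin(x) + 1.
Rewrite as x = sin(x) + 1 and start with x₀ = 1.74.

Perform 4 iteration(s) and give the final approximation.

Equation: x = sin(x) + 1
Fixed-point form: x = sin(x) + 1
x₀ = 1.74

x_1 = g(1.740000) = 1.985719
x_2 = g(1.985719) = 1.915147
x_3 = g(1.915147) = 1.941295
x_4 = g(1.941295) = 1.932147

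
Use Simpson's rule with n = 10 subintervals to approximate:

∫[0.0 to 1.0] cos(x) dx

f(x) = cos(x)
a = 0.0, b = 1.0, n = 10
h = (b - a)/n = 0.100000

Simpson's rule: (h/3)[f(x₀) + 4f(x₁) + 2f(x₂) + ... + f(xₙ)]

x_0 = 0.0000, f(x_0) = 1.000000, coefficient = 1
x_1 = 0.1000, f(x_1) = 0.995004, coefficient = 4
x_2 = 0.2000, f(x_2) = 0.980067, coefficient = 2
x_3 = 0.3000, f(x_3) = 0.955336, coefficient = 4
x_4 = 0.4000, f(x_4) = 0.921061, coefficient = 2
x_5 = 0.5000, f(x_5) = 0.877583, coefficient = 4
x_6 = 0.6000, f(x_6) = 0.825336, coefficient = 2
x_7 = 0.7000, f(x_7) = 0.764842, coefficient = 4
x_8 = 0.8000, f(x_8) = 0.696707, coefficient = 2
x_9 = 0.9000, f(x_9) = 0.621610, coefficient = 4
x_10 = 1.0000, f(x_10) = 0.540302, coefficient = 1

I ≈ (0.100000/3) × 25.244144 = 0.841471
Exact value: 0.841471
Error: 0.000000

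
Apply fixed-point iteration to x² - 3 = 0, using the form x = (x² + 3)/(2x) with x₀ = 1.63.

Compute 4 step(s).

Equation: x² - 3 = 0
Fixed-point form: x = (x² + 3)/(2x)
x₀ = 1.63

x_1 = g(1.630000) = 1.735245
x_2 = g(1.735245) = 1.732054
x_3 = g(1.732054) = 1.732051
x_4 = g(1.732051) = 1.732051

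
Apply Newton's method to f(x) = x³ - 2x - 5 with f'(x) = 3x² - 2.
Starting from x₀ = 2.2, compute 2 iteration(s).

f(x) = x³ - 2x - 5
f'(x) = 3x² - 2
x₀ = 2.2

Newton-Raphson formula: x_{n+1} = x_n - f(x_n)/f'(x_n)

Iteration 1:
  f(2.200000) = 1.248000
  f'(2.200000) = 12.520000
  x_1 = 2.200000 - 1.248000/12.520000 = 2.100319
Iteration 2:
  f(2.100319) = 0.064589
  f'(2.100319) = 11.234026
  x_2 = 2.100319 - 0.064589/11.234026 = 2.094570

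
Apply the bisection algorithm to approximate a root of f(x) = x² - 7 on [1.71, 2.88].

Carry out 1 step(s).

f(x) = x² - 7
Initial interval: [1.71, 2.88]

Iteration 1:
  c_1 = (1.710000 + 2.880000)/2 = 2.295000
  f(c_1) = f(2.295000) = -1.732975
  f(a) × f(c) ≥ 0, new interval: [2.295000, 2.880000]

After 1 iteration(s), the approximation is c_1 = 2.295000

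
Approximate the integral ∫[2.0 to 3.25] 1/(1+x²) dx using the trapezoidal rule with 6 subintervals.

f(x) = 1/(1+x²)
a = 2.0, b = 3.25, n = 6
h = (b - a)/n = 0.208333

Trapezoidal rule: (h/2)[f(x₀) + 2f(x₁) + 2f(x₂) + ... + f(xₙ)]

x_0 = 2.0000, f(x_0) = 0.200000, coefficient = 1
x_1 = 2.2083, f(x_1) = 0.170162, coefficient = 2
x_2 = 2.4167, f(x_2) = 0.146193, coefficient = 2
x_3 = 2.6250, f(x_3) = 0.126733, coefficient = 2
x_4 = 2.8333, f(x_4) = 0.110769, coefficient = 2
x_5 = 3.0417, f(x_5) = 0.097544, coefficient = 2
x_6 = 3.2500, f(x_6) = 0.086486, coefficient = 1

I ≈ (0.208333/2) × 1.589290 = 0.165551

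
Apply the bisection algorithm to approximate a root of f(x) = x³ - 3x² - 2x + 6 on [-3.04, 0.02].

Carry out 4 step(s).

f(x) = x³ - 3x² - 2x + 6
Initial interval: [-3.04, 0.02]

Iteration 1:
  c_1 = (-3.040000 + 0.020000)/2 = -1.510000
  f(c_1) = f(-1.510000) = -1.263251
  f(a) × f(c) ≥ 0, new interval: [-1.510000, 0.020000]
Iteration 2:
  c_2 = (-1.510000 + 0.020000)/2 = -0.745000
  f(c_2) = f(-0.745000) = 5.411431
  f(a) × f(c) < 0, new interval: [-1.510000, -0.745000]
Iteration 3:
  c_3 = (-1.510000 + (-0.745000))/2 = -1.127500
  f(c_3) = f(-1.127500) = 3.007890
  f(a) × f(c) < 0, new interval: [-1.510000, -1.127500]
Iteration 4:
  c_4 = (-1.510000 + (-1.127500))/2 = -1.318750
  f(c_4) = f(-1.318750) = 1.126755
  f(a) × f(c) < 0, new interval: [-1.510000, -1.318750]

After 4 iteration(s), the approximation is c_4 = -1.318750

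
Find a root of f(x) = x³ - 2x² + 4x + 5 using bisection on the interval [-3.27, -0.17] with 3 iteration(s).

f(x) = x³ - 2x² + 4x + 5
Initial interval: [-3.27, -0.17]

Iteration 1:
  c_1 = (-3.270000 + (-0.170000))/2 = -1.720000
  f(c_1) = f(-1.720000) = -12.885248
  f(a) × f(c) ≥ 0, new interval: [-1.720000, -0.170000]
Iteration 2:
  c_2 = (-1.720000 + (-0.170000))/2 = -0.945000
  f(c_2) = f(-0.945000) = -1.409959
  f(a) × f(c) ≥ 0, new interval: [-0.945000, -0.170000]
Iteration 3:
  c_3 = (-0.945000 + (-0.170000))/2 = -0.557500
  f(c_3) = f(-0.557500) = 1.975113
  f(a) × f(c) < 0, new interval: [-0.945000, -0.557500]

After 3 iteration(s), the approximation is c_3 = -0.557500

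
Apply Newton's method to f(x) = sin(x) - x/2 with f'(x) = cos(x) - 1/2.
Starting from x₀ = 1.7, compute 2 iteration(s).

f(x) = sin(x) - x/2
f'(x) = cos(x) - 1/2
x₀ = 1.7

Newton-Raphson formula: x_{n+1} = x_n - f(x_n)/f'(x_n)

Iteration 1:
  f(1.700000) = 0.141665
  f'(1.700000) = -0.628844
  x_1 = 1.700000 - 0.141665/(-0.628844) = 1.925278
Iteration 2:
  f(1.925278) = -0.024812
  f'(1.925278) = -0.847104
  x_2 = 1.925278 - (-0.024812)/(-0.847104) = 1.895987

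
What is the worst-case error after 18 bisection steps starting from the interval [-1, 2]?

Bisection error bound: |error| ≤ (b-a)/2^n
|error| ≤ (2 - (-1))/2^18 = 3/2^18
|error| ≤ 0.0000114441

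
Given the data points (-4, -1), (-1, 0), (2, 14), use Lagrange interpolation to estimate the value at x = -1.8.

Lagrange interpolation formula:
P(x) = Σ yᵢ × Lᵢ(x)
where Lᵢ(x) = Π_{j≠i} (x - xⱼ)/(xᵢ - xⱼ)

L_0(-1.8) = (-1.8 - (-1))/(-4 - (-1)) × (-1.8 - 2)/(-4 - 2) = 0.168889
L_1(-1.8) = (-1.8 - (-4))/(-1 - (-4)) × (-1.8 - 2)/(-1 - 2) = 0.928889
L_2(-1.8) = (-1.8 - (-4))/(2 - (-4)) × (-1.8 - (-1))/(2 - (-1)) = -0.097778

P(-1.8) = (-1)×L_0(-1.8) + 0×L_1(-1.8) + 14×L_2(-1.8)
P(-1.8) = -1.537778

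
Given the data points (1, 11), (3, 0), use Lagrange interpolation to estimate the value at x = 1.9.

Lagrange interpolation formula:
P(x) = Σ yᵢ × Lᵢ(x)
where Lᵢ(x) = Π_{j≠i} (x - xⱼ)/(xᵢ - xⱼ)

L_0(1.9) = (1.9 - 3)/(1 - 3) = 0.550000
L_1(1.9) = (1.9 - 1)/(3 - 1) = 0.450000

P(1.9) = 11×L_0(1.9) + 0×L_1(1.9)
P(1.9) = 6.050000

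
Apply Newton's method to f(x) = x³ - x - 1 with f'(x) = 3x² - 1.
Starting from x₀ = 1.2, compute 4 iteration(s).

f(x) = x³ - x - 1
f'(x) = 3x² - 1
x₀ = 1.2

Newton-Raphson formula: x_{n+1} = x_n - f(x_n)/f'(x_n)

Iteration 1:
  f(1.200000) = -0.472000
  f'(1.200000) = 3.320000
  x_1 = 1.200000 - (-0.472000)/3.320000 = 1.342169
Iteration 2:
  f(1.342169) = 0.075636
  f'(1.342169) = 4.404250
  x_2 = 1.342169 - 0.075636/4.404250 = 1.324995
Iteration 3:
  f(1.324995) = 0.001182
  f'(1.324995) = 4.266837
  x_3 = 1.324995 - 0.001182/4.266837 = 1.324718
Iteration 4:
  f(1.324718) = 0.000000
  f'(1.324718) = 4.264634
  x_4 = 1.324718 - 0.000000/4.264634 = 1.324718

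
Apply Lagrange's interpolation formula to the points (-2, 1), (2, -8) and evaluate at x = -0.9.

Lagrange interpolation formula:
P(x) = Σ yᵢ × Lᵢ(x)
where Lᵢ(x) = Π_{j≠i} (x - xⱼ)/(xᵢ - xⱼ)

L_0(-0.9) = (-0.9 - 2)/(-2 - 2) = 0.725000
L_1(-0.9) = (-0.9 - (-2))/(2 - (-2)) = 0.275000

P(-0.9) = 1×L_0(-0.9) + (-8)×L_1(-0.9)
P(-0.9) = -1.475000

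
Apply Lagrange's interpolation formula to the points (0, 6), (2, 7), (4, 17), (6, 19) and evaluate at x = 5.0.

Lagrange interpolation formula:
P(x) = Σ yᵢ × Lᵢ(x)
where Lᵢ(x) = Π_{j≠i} (x - xⱼ)/(xᵢ - xⱼ)

L_0(5.0) = (5.0 - 2)/(0 - 2) × (5.0 - 4)/(0 - 4) × (5.0 - 6)/(0 - 6) = 0.062500
L_1(5.0) = (5.0 - 0)/(2 - 0) × (5.0 - 4)/(2 - 4) × (5.0 - 6)/(2 - 6) = -0.312500
L_2(5.0) = (5.0 - 0)/(4 - 0) × (5.0 - 2)/(4 - 2) × (5.0 - 6)/(4 - 6) = 0.937500
L_3(5.0) = (5.0 - 0)/(6 - 0) × (5.0 - 2)/(6 - 2) × (5.0 - 4)/(6 - 4) = 0.312500

P(5.0) = 6×L_0(5.0) + 7×L_1(5.0) + 17×L_2(5.0) + 19×L_3(5.0)
P(5.0) = 20.062500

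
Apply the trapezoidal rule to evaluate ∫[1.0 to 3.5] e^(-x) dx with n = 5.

f(x) = e^(-x)
a = 1.0, b = 3.5, n = 5
h = (b - a)/n = 0.500000

Trapezoidal rule: (h/2)[f(x₀) + 2f(x₁) + 2f(x₂) + ... + f(xₙ)]

x_0 = 1.0000, f(x_0) = 0.367879, coefficient = 1
x_1 = 1.5000, f(x_1) = 0.223130, coefficient = 2
x_2 = 2.0000, f(x_2) = 0.135335, coefficient = 2
x_3 = 2.5000, f(x_3) = 0.082085, coefficient = 2
x_4 = 3.0000, f(x_4) = 0.049787, coefficient = 2
x_5 = 3.5000, f(x_5) = 0.030197, coefficient = 1

I ≈ (0.500000/2) × 1.378752 = 0.344688
Exact value: 0.337682
Error: 0.007006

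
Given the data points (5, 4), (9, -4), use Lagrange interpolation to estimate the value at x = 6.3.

Lagrange interpolation formula:
P(x) = Σ yᵢ × Lᵢ(x)
where Lᵢ(x) = Π_{j≠i} (x - xⱼ)/(xᵢ - xⱼ)

L_0(6.3) = (6.3 - 9)/(5 - 9) = 0.675000
L_1(6.3) = (6.3 - 5)/(9 - 5) = 0.325000

P(6.3) = 4×L_0(6.3) + (-4)×L_1(6.3)
P(6.3) = 1.400000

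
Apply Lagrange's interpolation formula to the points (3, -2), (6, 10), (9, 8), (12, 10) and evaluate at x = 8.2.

Lagrange interpolation formula:
P(x) = Σ yᵢ × Lᵢ(x)
where Lᵢ(x) = Π_{j≠i} (x - xⱼ)/(xᵢ - xⱼ)

L_0(8.2) = (8.2 - 6)/(3 - 6) × (8.2 - 9)/(3 - 9) × (8.2 - 12)/(3 - 12) = -0.041284
L_1(8.2) = (8.2 - 3)/(6 - 3) × (8.2 - 9)/(6 - 9) × (8.2 - 12)/(6 - 12) = 0.292741
L_2(8.2) = (8.2 - 3)/(9 - 3) × (8.2 - 6)/(9 - 6) × (8.2 - 12)/(9 - 12) = 0.805037
L_3(8.2) = (8.2 - 3)/(12 - 3) × (8.2 - 6)/(12 - 6) × (8.2 - 9)/(12 - 9) = -0.056494

P(8.2) = (-2)×L_0(8.2) + 10×L_1(8.2) + 8×L_2(8.2) + 10×L_3(8.2)
P(8.2) = 8.885333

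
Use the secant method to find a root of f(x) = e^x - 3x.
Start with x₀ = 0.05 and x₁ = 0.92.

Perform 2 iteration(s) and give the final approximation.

f(x) = e^x - 3x
x₀ = 0.05, x₁ = 0.92

Secant formula: x_{n+1} = x_n - f(x_n)(x_n - x_{n-1})/(f(x_n) - f(x_{n-1}))

Iteration 1:
  f(0.050000) = 0.901271
  f(0.920000) = -0.250710
  x_2 = 0.920000 - (-0.250710)×(0.920000 - 0.050000)/(-0.250710 - 0.901271)
       = 0.730659
Iteration 2:
  f(0.920000) = -0.250710
  f(0.730659) = -0.115528
  x_3 = 0.730659 - (-0.115528)×(0.730659 - 0.920000)/(-0.115528 - (-0.250710))
       = 0.568845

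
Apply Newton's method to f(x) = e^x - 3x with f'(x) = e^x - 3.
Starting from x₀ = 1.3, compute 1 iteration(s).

f(x) = e^x - 3x
f'(x) = e^x - 3
x₀ = 1.3

Newton-Raphson formula: x_{n+1} = x_n - f(x_n)/f'(x_n)

Iteration 1:
  f(1.300000) = -0.230703
  f'(1.300000) = 0.669297
  x_1 = 1.300000 - (-0.230703)/0.669297 = 1.644695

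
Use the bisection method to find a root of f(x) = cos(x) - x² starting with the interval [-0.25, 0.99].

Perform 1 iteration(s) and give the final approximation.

f(x) = cos(x) - x²
Initial interval: [-0.25, 0.99]

Iteration 1:
  c_1 = (-0.250000 + 0.990000)/2 = 0.370000
  f(c_1) = f(0.370000) = 0.795427
  f(a) × f(c) ≥ 0, new interval: [0.370000, 0.990000]

After 1 iteration(s), the approximation is c_1 = 0.370000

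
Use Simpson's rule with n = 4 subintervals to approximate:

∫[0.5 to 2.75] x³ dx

f(x) = x³
a = 0.5, b = 2.75, n = 4
h = (b - a)/n = 0.562500

Simpson's rule: (h/3)[f(x₀) + 4f(x₁) + 2f(x₂) + ... + f(xₙ)]

x_0 = 0.5000, f(x_0) = 0.125000, coefficient = 1
x_1 = 1.0625, f(x_1) = 1.199463, coefficient = 4
x_2 = 1.6250, f(x_2) = 4.291016, coefficient = 2
x_3 = 2.1875, f(x_3) = 10.467529, coefficient = 4
x_4 = 2.7500, f(x_4) = 20.796875, coefficient = 1

I ≈ (0.562500/3) × 76.171875 = 14.282227
Exact value: 14.282227
Error: 0.000000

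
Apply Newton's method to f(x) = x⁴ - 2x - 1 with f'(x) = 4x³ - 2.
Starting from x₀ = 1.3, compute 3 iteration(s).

f(x) = x⁴ - 2x - 1
f'(x) = 4x³ - 2
x₀ = 1.3

Newton-Raphson formula: x_{n+1} = x_n - f(x_n)/f'(x_n)

Iteration 1:
  f(1.300000) = -0.743900
  f'(1.300000) = 6.788000
  x_1 = 1.300000 - (-0.743900)/6.788000 = 1.409590
Iteration 2:
  f(1.409590) = 0.128771
  f'(1.409590) = 9.203116
  x_2 = 1.409590 - 0.128771/9.203116 = 1.395598
Iteration 3:
  f(1.395598) = 0.002319
  f'(1.395598) = 8.872799
  x_3 = 1.395598 - 0.002319/8.872799 = 1.395337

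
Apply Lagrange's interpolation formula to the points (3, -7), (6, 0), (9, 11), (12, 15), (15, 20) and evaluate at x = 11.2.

Lagrange interpolation formula:
P(x) = Σ yᵢ × Lᵢ(x)
where Lᵢ(x) = Π_{j≠i} (x - xⱼ)/(xᵢ - xⱼ)

L_0(11.2) = (11.2 - 6)/(3 - 6) × (11.2 - 9)/(3 - 9) × (11.2 - 12)/(3 - 12) × (11.2 - 15)/(3 - 15) = 0.017890
L_1(11.2) = (11.2 - 3)/(6 - 3) × (11.2 - 9)/(6 - 9) × (11.2 - 12)/(6 - 12) × (11.2 - 15)/(6 - 15) = -0.112843
L_2(11.2) = (11.2 - 3)/(9 - 3) × (11.2 - 6)/(9 - 6) × (11.2 - 12)/(9 - 12) × (11.2 - 15)/(9 - 15) = 0.400079
L_3(11.2) = (11.2 - 3)/(12 - 3) × (11.2 - 6)/(12 - 6) × (11.2 - 9)/(12 - 9) × (11.2 - 15)/(12 - 15) = 0.733478
L_4(11.2) = (11.2 - 3)/(15 - 3) × (11.2 - 6)/(15 - 6) × (11.2 - 9)/(15 - 9) × (11.2 - 12)/(15 - 12) = -0.038604

P(11.2) = (-7)×L_0(11.2) + 0×L_1(11.2) + 11×L_2(11.2) + 15×L_3(11.2) + 20×L_4(11.2)
P(11.2) = 14.505732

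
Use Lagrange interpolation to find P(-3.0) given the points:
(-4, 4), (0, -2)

Lagrange interpolation formula:
P(x) = Σ yᵢ × Lᵢ(x)
where Lᵢ(x) = Π_{j≠i} (x - xⱼ)/(xᵢ - xⱼ)

L_0(-3.0) = (-3.0 - 0)/(-4 - 0) = 0.750000
L_1(-3.0) = (-3.0 - (-4))/(0 - (-4)) = 0.250000

P(-3.0) = 4×L_0(-3.0) + (-2)×L_1(-3.0)
P(-3.0) = 2.500000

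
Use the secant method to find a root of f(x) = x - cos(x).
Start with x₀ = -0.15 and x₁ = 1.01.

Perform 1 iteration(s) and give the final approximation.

f(x) = x - cos(x)
x₀ = -0.15, x₁ = 1.01

Secant formula: x_{n+1} = x_n - f(x_n)(x_n - x_{n-1})/(f(x_n) - f(x_{n-1}))

Iteration 1:
  f(-0.150000) = -1.138771
  f(1.010000) = 0.478139
  x_2 = 1.010000 - 0.478139×(1.010000 - (-0.150000))/(0.478139 - (-1.138771))
       = 0.666974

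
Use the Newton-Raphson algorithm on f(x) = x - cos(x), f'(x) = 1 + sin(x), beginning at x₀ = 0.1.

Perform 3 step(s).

f(x) = x - cos(x)
f'(x) = 1 + sin(x)
x₀ = 0.1

Newton-Raphson formula: x_{n+1} = x_n - f(x_n)/f'(x_n)

Iteration 1:
  f(0.100000) = -0.895004
  f'(0.100000) = 1.099833
  x_1 = 0.100000 - (-0.895004)/1.099833 = 0.913763
Iteration 2:
  f(0.913763) = 0.302993
  f'(0.913763) = 1.791808
  x_2 = 0.913763 - 0.302993/1.791808 = 0.744664
Iteration 3:
  f(0.744664) = 0.009349
  f'(0.744664) = 1.677725
  x_3 = 0.744664 - 0.009349/1.677725 = 0.739092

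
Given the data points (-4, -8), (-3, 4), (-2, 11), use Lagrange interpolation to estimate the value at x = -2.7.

Lagrange interpolation formula:
P(x) = Σ yᵢ × Lᵢ(x)
where Lᵢ(x) = Π_{j≠i} (x - xⱼ)/(xᵢ - xⱼ)

L_0(-2.7) = (-2.7 - (-3))/(-4 - (-3)) × (-2.7 - (-2))/(-4 - (-2)) = -0.105000
L_1(-2.7) = (-2.7 - (-4))/(-3 - (-4)) × (-2.7 - (-2))/(-3 - (-2)) = 0.910000
L_2(-2.7) = (-2.7 - (-4))/(-2 - (-4)) × (-2.7 - (-3))/(-2 - (-3)) = 0.195000

P(-2.7) = (-8)×L_0(-2.7) + 4×L_1(-2.7) + 11×L_2(-2.7)
P(-2.7) = 6.625000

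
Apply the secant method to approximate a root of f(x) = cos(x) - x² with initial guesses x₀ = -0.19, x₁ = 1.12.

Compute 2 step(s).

f(x) = cos(x) - x²
x₀ = -0.19, x₁ = 1.12

Secant formula: x_{n+1} = x_n - f(x_n)(x_n - x_{n-1})/(f(x_n) - f(x_{n-1}))

Iteration 1:
  f(-0.190000) = 0.945904
  f(1.120000) = -0.818718
  x_2 = 1.120000 - (-0.818718)×(1.120000 - (-0.190000))/(-0.818718 - 0.945904)
       = 0.512210
Iteration 2:
  f(1.120000) = -0.818718
  f(0.512210) = 0.609305
  x_3 = 0.512210 - 0.609305×(0.512210 - 1.120000)/(0.609305 - (-0.818718))
       = 0.771540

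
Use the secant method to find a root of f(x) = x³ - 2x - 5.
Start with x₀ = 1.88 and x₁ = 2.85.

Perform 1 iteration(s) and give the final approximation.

f(x) = x³ - 2x - 5
x₀ = 1.88, x₁ = 2.85

Secant formula: x_{n+1} = x_n - f(x_n)(x_n - x_{n-1})/(f(x_n) - f(x_{n-1}))

Iteration 1:
  f(1.880000) = -2.115328
  f(2.850000) = 12.449125
  x_2 = 2.850000 - 12.449125×(2.850000 - 1.880000)/(12.449125 - (-2.115328))
       = 2.020882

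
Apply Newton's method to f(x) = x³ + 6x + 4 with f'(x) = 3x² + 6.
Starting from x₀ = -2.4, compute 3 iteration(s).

f(x) = x³ + 6x + 4
f'(x) = 3x² + 6
x₀ = -2.4

Newton-Raphson formula: x_{n+1} = x_n - f(x_n)/f'(x_n)

Iteration 1:
  f(-2.400000) = -24.224000
  f'(-2.400000) = 23.280000
  x_1 = -2.400000 - (-24.224000)/23.280000 = -1.359450
Iteration 2:
  f(-1.359450) = -6.669107
  f'(-1.359450) = 11.544314
  x_2 = -1.359450 - (-6.669107)/11.544314 = -0.781754
Iteration 3:
  f(-0.781754) = -1.168284
  f'(-0.781754) = 7.833417
  x_3 = -0.781754 - (-1.168284)/7.833417 = -0.632613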